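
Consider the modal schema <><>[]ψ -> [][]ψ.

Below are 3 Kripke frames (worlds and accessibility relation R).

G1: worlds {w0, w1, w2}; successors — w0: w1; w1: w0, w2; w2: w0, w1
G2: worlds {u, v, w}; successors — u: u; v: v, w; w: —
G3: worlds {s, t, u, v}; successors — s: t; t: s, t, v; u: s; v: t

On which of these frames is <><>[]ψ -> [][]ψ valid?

none

Frame correspondent (Sahlqvist): forall x forall y forall z ((x R^2 y & x R^2 z) -> exists w (yRw & z = w)) — i.e. a generalized confluence (Geach) condition.
G1: fails — w0R²w0, w0R²w0 but no w with w0Rw and w0=w.
G2: fails — vR²w, vR²v but no t with wRt and v=t.
G3: fails — sR²s, sR²s but no w with sRw and s=w.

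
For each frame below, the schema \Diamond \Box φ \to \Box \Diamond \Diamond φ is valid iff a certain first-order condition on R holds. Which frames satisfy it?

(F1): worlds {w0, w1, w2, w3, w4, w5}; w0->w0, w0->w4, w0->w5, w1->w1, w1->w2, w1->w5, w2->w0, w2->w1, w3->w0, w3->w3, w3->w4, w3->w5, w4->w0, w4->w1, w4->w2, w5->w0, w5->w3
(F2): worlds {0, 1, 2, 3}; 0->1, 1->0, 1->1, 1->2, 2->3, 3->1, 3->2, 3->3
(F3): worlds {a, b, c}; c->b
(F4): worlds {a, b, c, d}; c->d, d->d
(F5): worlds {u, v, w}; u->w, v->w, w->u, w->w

This is the axiom for a generalized confluence (Geach) condition; its first-order frame correspondent is \forall x \forall y \forall z ((xRy \wedge xRz) \to \exists w (yRw \wedge z R^2 w)).
(F1): condition met.
(F2): fails — 1R2, 1R0 but no w with 2Rw and 0R²w.
(F3): fails — cRb, cRb but no w with bRw and bR²w.
(F4): condition met.
(F5): condition met.
Valid on: (F1), (F4), (F5).

(F1), (F4), (F5)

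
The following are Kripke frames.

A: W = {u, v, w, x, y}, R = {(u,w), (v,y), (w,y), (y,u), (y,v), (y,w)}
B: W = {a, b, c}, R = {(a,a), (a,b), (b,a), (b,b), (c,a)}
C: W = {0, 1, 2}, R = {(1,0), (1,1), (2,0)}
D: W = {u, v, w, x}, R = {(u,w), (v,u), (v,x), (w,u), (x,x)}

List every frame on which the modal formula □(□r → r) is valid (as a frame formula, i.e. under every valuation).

B

The schema corresponds to shift-reflexivity: ∀x ∀y (Rxy → Ryy).
A: fails — Ruw but not Rww.
B: satisfies the condition.
C: fails — R10 but not R00.
D: fails — Ruw but not Rww.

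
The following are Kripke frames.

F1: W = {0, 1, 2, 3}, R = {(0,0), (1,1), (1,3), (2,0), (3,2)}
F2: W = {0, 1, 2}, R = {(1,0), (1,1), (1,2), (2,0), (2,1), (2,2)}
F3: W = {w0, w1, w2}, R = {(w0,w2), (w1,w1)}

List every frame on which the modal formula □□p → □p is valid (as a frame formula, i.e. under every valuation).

This is the axiom for density; its first-order frame correspondent is ∀x ∀y (Rxy → ∃z (Rxz ∧ Rzy)).
F1: fails — R32 but no z with R3z and Rz2.
F2: satisfies the condition.
F3: fails — Rw0w2 but no z with Rw0z and Rzw2.
Valid on: F2.

F2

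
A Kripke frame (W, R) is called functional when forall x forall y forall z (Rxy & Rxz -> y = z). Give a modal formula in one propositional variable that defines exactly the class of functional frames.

This is partial functionality; the standard corresponding axiom is CD: ◇q → □q.
Suppose ◇q→□q is valid. Take Rxy, Rxz and set V(q)={y}. Then ◇q at x, so □q at x, so q at z, i.e. z=y.

◇q → □q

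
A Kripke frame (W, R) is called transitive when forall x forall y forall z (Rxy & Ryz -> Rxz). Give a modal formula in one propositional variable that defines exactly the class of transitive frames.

The condition is transitivity. The 4 schema □s → □□s defines it.

□s → □□s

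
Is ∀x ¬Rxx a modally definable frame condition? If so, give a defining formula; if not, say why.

Any modally definable frame class is closed under surjective bounded morphisms.
The 4-cycle (worlds s,t,u,v with s→t→u→v→s) is irreflexive, and the map sending every world to a single reflexive point • is a surjective bounded morphism (forth: every edge maps to (•,•); back: every world has a successor). So any modal formula valid on the 4-cycle is also valid on the reflexive point, which is not irreflexive.
Hence irreflexivity is not modally definable.

No — not modally definable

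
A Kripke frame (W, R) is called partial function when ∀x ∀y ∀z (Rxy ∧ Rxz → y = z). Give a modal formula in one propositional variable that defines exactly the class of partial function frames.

◇ψ → □ψ

The condition is partial functionality. The CD schema ◇ψ → □ψ defines it.
Suppose ◇ψ→□ψ is valid. Take Rxy, Rxz and set V(ψ)={y}. Then ◇ψ at x, so □ψ at x, so ψ at z, i.e. z=y.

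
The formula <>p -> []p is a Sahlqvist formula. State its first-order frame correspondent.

This schema is the CD axiom.
It corresponds to partial functionality: forall x forall y forall z (Rxy & Rxz -> y = z).

partial functionality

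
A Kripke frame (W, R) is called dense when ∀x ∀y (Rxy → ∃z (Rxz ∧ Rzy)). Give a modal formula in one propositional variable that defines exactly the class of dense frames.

□□ψ → □ψ

A defining formula is □□ψ → □ψ (the C4 axiom).
Suppose □□ψ→□ψ is valid. Take Rxy and set V(ψ)={w : xR²w}. Then □□ψ at x, so □ψ at x, so ψ at y, i.e. ∃z(Rxz∧Rzy).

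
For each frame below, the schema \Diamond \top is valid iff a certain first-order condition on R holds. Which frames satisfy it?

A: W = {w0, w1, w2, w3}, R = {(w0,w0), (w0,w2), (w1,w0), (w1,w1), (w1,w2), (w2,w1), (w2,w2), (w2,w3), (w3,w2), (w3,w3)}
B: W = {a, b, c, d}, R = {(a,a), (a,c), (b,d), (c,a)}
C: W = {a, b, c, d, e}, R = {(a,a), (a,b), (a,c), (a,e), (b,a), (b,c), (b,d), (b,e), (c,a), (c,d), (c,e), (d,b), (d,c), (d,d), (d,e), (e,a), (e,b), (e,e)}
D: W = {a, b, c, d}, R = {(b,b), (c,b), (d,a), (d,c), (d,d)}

A, C

This is the axiom for seriality; its first-order frame correspondent is \forall x \exists y Rxy.
A: ✓.
B: fails — world d has no successor.
C: ✓.
D: fails — world a has no successor.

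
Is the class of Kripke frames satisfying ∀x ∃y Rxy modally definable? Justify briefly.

Yes, by □p → ◇p

Yes: it is seriality, defined by the D schema □p → ◇p.
Suppose □p→◇p is valid. At any x set V(p)=W. Then □p at x, so ◇p at x, so x has a successor.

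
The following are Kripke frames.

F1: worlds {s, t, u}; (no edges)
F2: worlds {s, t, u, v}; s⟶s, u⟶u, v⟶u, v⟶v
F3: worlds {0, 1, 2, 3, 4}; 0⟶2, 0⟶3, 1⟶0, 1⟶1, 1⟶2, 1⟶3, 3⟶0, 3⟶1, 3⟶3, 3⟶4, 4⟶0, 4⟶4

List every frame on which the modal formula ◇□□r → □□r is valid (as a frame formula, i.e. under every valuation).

Frame correspondent (Sahlqvist): ∀x ∀y ∀z ((xRy ∧ xR²z) → ∃w (yR²w ∧ z = w)) — i.e. a generalized confluence (Geach) condition.
F1: holds.
F2: fails — vRu, vR²v but no w with uR²w and v=w.
F3: fails — 0R2, 0R²0 but no w with 2R²w and 0=w.

F1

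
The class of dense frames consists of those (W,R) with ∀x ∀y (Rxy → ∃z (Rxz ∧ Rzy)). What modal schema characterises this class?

This is density; the standard corresponding axiom is C4: □□p → □p.
Suppose □□p→□p is valid. Take Rxy and set V(p)={w : xR²w}. Then □□p at x, so □p at x, so p at y, i.e. ∃z(Rxz∧Rzy).

□□p → □p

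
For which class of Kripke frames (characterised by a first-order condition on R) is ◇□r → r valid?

This is frame-equivalent to r → □◇r (substitute ¬r for r and contrapose).
Suppose r→□◇r is valid. Take Rxy and set V(r)={x}. Then r at x, so □◇r at x, so ◇r at y, so some z with Ryz has r; z=x, i.e. Ryx.

symmetry: ∀x ∀y (Rxy → Ryx)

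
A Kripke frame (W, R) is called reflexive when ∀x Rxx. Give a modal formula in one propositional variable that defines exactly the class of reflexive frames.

□p → p

This is reflexivity; the standard corresponding axiom is T: □p → p.
Suppose □p→p is valid. At any x set V(p)={w : Rxw}. Then □p holds at x, so p holds at x, i.e. Rxx.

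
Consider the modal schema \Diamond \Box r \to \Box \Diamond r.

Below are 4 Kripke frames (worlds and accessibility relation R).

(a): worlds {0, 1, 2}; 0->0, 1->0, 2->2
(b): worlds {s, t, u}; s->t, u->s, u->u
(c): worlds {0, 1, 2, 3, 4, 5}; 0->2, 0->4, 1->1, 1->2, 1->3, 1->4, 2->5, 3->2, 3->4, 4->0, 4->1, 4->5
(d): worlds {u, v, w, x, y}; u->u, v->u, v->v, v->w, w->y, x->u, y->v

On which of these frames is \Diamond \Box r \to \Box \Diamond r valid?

(a)

Frame correspondent (Sahlqvist): \forall x \forall y \forall z (Rxy \wedge Rxz \to \exists w (Ryw \wedge Rzw)) — i.e. convergence.
(a): ✓.
(b): fails — Rst and Rst but t and t have no common successor.
(c): fails — R12 and R11 but 2 and 1 have no common successor.
(d): fails — Rvv and Rvw but v and w have no common successor.
Valid on: (a).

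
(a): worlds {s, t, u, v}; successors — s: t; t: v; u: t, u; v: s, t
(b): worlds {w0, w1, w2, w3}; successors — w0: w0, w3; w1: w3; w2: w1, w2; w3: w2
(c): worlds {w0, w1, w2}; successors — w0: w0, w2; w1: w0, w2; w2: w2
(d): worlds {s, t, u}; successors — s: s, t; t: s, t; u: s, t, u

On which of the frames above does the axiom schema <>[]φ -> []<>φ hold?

(c), (d)

Frame correspondent (Sahlqvist): forall x forall y forall z (Rxy & Rxz -> exists w (Ryw & Rzw)) — i.e. convergence.
(a): fails — Rut and Ruu but t and u have no common successor.
(b): fails — Rw0w0 and Rw0w3 but w0 and w3 have no common successor.
(c): holds.
(d): holds.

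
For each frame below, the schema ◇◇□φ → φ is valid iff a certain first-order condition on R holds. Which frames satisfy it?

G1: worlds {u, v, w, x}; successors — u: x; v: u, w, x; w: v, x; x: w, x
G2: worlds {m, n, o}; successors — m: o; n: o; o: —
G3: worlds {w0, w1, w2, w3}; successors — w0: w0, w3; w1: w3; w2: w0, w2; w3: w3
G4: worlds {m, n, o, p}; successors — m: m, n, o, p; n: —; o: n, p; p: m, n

G2

The schema corresponds to a generalized confluence (Geach) condition: ∀x ∀y (xR²y → ∃w (yRw ∧ x = w)).
G1: fails — uR²w but no t with wRt and u=t.
G2: condition met.
G3: fails — w0R²w3 but no w with w3Rw and w0=w.
G4: fails — mR²n but no w with nRw and m=w.
Valid on: G2.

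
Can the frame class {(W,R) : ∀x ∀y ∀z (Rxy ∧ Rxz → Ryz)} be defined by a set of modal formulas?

The condition is the Euclidean property. A defining modal formula is ◇r → □◇r.
Suppose ◇r→□◇r is valid. Take Rxy, Rxz and set V(r)={y}. Then ◇r at x, so □◇r at x, so ◇r at z, so some w with Rzw has r; w=y, i.e. Rzy. By symmetry of the argument, Ryz.

Yes, by ◇r → □◇r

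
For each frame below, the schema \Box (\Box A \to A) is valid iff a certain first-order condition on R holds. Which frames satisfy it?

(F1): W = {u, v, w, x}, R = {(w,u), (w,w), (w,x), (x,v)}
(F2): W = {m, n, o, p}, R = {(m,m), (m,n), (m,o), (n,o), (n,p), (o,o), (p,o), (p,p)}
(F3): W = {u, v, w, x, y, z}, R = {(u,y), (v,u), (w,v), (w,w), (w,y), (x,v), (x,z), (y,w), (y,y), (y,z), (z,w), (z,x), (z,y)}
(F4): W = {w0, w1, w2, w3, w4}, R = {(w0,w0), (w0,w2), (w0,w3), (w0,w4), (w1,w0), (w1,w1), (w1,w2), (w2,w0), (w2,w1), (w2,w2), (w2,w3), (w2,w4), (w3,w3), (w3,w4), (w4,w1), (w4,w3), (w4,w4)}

(F4)

This is the axiom for shift-reflexivity; its first-order frame correspondent is \forall x \forall y (Rxy \to Ryy).
(F1): fails — Rwu but not Ruu.
(F2): fails — Rmn but not Rnn.
(F3): fails — Rzx but not Rxx.
(F4): satisfies the condition.
Valid on: (F4).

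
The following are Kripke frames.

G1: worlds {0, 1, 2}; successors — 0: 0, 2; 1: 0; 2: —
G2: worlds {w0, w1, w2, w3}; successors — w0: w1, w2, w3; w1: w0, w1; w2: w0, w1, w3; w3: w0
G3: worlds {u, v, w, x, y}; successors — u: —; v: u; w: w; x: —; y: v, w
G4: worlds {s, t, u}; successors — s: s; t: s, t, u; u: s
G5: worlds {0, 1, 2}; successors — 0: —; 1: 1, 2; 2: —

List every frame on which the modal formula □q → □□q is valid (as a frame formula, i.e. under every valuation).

The schema corresponds to transitivity: ∀x ∀y ∀z (Rxy ∧ Ryz → Rxz).
G1: fails — R10 and R02 but not R12.
G2: fails — Rw1w0 and Rw0w2 but not Rw1w2.
G3: fails — Ryv and Rvu but not Ryu.
G4: satisfies the condition.
G5: satisfies the condition.

G4, G5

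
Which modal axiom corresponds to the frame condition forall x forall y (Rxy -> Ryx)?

The condition is symmetry. The B schema ψ → □◇ψ defines it.

ψ → □◇ψ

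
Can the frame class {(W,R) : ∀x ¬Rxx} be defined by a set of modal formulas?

Not definable by any modal formula

Any modally definable frame class is closed under surjective bounded morphisms.
The 2-cycle (worlds a,b with a→b→a) is irreflexive, and the map sending every world to a single reflexive point • is a surjective bounded morphism (forth: every edge maps to (•,•); back: every world has a successor). So any modal formula valid on the 2-cycle is also valid on the reflexive point, which is not irreflexive.
Hence irreflexivity is not modally definable.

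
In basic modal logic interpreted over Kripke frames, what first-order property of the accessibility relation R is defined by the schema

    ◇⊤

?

◇⊤ holds at w iff w has a successor, so frame-validity of ◇⊤ is exactly seriality. Equivalently via □φ → ◇φ:
Suppose □φ→◇φ is valid. At any x set V(φ)=W. Then □φ at x, so ◇φ at x, so x has a successor.
The converse is a direct semantic check.
Frame condition: ∀x ∃y Rxy.

Seriality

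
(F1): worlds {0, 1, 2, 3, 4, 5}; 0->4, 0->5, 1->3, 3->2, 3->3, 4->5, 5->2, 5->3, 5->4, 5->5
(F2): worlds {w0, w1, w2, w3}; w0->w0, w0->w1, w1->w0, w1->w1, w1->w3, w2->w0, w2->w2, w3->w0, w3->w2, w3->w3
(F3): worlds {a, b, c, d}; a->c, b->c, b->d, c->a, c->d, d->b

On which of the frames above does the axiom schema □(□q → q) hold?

(F2)

The schema corresponds to shift-reflexivity: ∀x ∀y (Rxy → Ryy).
(F1): fails — R32 but not R22.
(F2): condition met.
(F3): fails — Rbc but not Rcc.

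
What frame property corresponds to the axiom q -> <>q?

Replacing q by ¬q and contraposing gives the equivalent schema □q → q.
Suppose □q→q is valid. At any x set V(q)={w : Rxw}. Then □q holds at x, so q holds at x, i.e. Rxx.
Conversely, on a frame with reflexivity the schema holds at every world under every valuation.
So the correspondent is reflexivity.

reflexivity: forall x Rxx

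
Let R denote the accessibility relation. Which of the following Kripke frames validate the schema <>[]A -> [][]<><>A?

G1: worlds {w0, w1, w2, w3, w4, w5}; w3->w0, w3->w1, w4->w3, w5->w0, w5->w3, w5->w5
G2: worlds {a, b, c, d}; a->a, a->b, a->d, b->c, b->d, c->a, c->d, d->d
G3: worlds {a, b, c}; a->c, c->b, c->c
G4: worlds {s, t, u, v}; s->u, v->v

The schema corresponds to a generalized confluence (Geach) condition: forall x forall y forall z ((xRy & x R^2 z) -> exists w (yRw & z R^2 w)).
G1: fails — w4Rw3, w4R²w0 but no w with w3Rw and w0R²w.
G2: holds.
G3: fails — aRc, aR²b but no w with cRw and bR²w.
G4: holds.
Valid on: G2, G4.

G2, G4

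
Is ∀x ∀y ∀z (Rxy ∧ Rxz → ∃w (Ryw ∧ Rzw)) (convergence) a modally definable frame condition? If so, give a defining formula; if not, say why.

Yes, by ◇□r → □◇r

This is a Sahlqvist condition; the .2 axiom ◇□r → □◇r defines it.
Suppose ◇□r→□◇r is valid. Take Rxy, Rxz and set V(r)={w : Ryw}. Then □r at y so ◇□r at x, so □◇r at x, so ◇r at z, giving w with Rzw and Ryw.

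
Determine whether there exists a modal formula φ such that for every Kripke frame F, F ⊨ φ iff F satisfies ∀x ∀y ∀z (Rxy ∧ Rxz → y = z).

This is a Sahlqvist condition; the CD axiom ◇r → □r defines it.
Suppose ◇r→□r is valid. Take Rxy, Rxz and set V(r)={y}. Then ◇r at x, so □r at x, so r at z, i.e. z=y.

Yes — defined by ◇r → □r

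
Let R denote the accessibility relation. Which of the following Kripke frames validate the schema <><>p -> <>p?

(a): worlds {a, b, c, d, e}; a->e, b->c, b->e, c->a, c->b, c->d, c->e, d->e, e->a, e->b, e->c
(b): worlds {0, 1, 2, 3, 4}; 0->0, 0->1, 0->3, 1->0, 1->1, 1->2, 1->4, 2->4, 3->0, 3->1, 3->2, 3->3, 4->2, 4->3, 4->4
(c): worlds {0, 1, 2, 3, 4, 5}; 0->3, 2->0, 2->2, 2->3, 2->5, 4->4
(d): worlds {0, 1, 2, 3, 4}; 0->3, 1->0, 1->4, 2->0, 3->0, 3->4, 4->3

This is the axiom for a generalized confluence (Geach) condition; its first-order frame correspondent is forall x forall y (x R^2 y -> exists w (y = w & xRw)).
(a): fails — aR²a but no w with a=w and aRw.
(b): fails — 0R²2 but no w with 2=w and 0Rw.
(c): ✓.
(d): fails — 0R²0 but no w with 0=w and 0Rw.

(c)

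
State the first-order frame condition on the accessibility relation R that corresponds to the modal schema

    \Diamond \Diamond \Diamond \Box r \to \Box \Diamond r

\forall x \forall y \forall z ((x R^3 y \wedge xRz) \to \exists w (yRw \wedge zRw))

This is a Sahlqvist (Geach-type) schema ◇^3□^1r → □^1◇^1r.
Minimal-valuation argument: fix x; take any y with xR^3y and any z with xR^1z. Set V(r) to the set of worlds R-reachable from y in exactly 1 step. Then □^1r holds at y, so the antecedent holds at x; validity forces ◇^1r at z, giving a w with zR^1w and yR^1w.
First-order correspondent: \forall x \forall y \forall z ((x R^3 y \wedge xRz) \to \exists w (yRw \wedge zRw)).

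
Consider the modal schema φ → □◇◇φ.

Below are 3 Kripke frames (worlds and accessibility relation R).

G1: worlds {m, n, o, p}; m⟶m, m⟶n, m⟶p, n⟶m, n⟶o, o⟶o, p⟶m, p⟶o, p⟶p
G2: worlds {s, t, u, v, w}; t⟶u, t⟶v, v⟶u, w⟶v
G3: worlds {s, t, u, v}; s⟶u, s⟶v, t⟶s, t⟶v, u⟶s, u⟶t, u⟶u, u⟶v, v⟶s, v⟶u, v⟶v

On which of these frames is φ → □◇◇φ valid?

G3

The schema corresponds to a generalized confluence (Geach) condition: ∀x ∀z (xRz → ∃w (x = w ∧ zR²w)).
G1: fails — nRo but no w with n=w and oR²w.
G2: fails — tRu but no w* with t=w* and uR²w*.
G3: holds.
Valid on: G3.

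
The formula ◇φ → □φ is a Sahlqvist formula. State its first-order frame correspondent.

This is the CD axiom.
It corresponds to partial functionality: ∀x ∀y ∀z (Rxy ∧ Rxz → y = z).

Partial functionality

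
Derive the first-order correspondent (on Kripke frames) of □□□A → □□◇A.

This is a Sahlqvist (Geach-type) schema ◇^0□^3A → □^2◇^1A.
First-order correspondent: ∀x ∀z (xR²z → ∃w (xR³w ∧ zRw)).

∀x ∀z (xR²z → ∃w (xR³w ∧ zRw))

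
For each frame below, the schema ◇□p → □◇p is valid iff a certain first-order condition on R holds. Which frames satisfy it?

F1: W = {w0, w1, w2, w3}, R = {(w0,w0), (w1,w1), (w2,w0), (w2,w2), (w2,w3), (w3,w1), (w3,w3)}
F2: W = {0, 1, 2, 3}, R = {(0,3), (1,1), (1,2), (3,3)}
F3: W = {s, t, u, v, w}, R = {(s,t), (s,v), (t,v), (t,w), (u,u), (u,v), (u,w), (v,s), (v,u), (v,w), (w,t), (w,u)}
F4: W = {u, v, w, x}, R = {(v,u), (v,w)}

Frame correspondent (Sahlqvist): ∀x ∀y ∀z (Rxy ∧ Rxz → ∃w (Ryw ∧ Rzw)) — i.e. convergence.
F1: fails — Rw2w0 and Rw2w3 but w0 and w3 have no common successor.
F2: fails — R12 and R12 but 2 and 2 have no common successor.
F3: satisfies the condition.
F4: fails — Rvu and Rvu but u and u have no common successor.

F3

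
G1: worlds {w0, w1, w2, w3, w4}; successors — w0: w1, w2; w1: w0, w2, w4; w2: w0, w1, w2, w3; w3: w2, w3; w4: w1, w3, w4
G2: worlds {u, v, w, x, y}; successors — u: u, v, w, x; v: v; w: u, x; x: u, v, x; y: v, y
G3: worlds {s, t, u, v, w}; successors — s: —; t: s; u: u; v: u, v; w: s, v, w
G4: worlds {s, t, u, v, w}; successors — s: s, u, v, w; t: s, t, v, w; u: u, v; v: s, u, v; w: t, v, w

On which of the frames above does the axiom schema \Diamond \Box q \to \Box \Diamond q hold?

This is the axiom for convergence; its first-order frame correspondent is \forall x \forall y \forall z (Rxy \wedge Rxz \to \exists w (Ryw \wedge Rzw)).
G1: condition met.
G2: fails — Ruv and Ruw but v and w have no common successor.
G3: fails — Rts and Rts but s and s have no common successor.
G4: condition met.

G1, G4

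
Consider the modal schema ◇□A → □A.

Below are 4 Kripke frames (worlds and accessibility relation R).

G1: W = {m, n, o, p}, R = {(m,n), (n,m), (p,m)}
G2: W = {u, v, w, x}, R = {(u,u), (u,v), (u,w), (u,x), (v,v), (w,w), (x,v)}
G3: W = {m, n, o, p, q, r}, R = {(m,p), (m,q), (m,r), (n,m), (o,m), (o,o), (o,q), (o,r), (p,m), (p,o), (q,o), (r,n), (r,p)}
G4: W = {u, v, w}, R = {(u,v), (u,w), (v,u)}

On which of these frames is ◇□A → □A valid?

This is the axiom for a generalized confluence (Geach) condition; its first-order frame correspondent is ∀x ∀y ∀z ((xRy ∧ xRz) → ∃w (yRw ∧ z = w)).
G1: fails — mRn, mRn but no w with nRw and n=w.
G2: fails — uRv, uRu but no t with vRt and u=t.
G3: fails — mRp, mRp but no w with pRw and p=w.
G4: fails — uRv, uRv but no t with vRt and v=t.

none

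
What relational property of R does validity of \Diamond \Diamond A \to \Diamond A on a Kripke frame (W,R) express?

This schema is equivalent to the 4 axiom □A → □□A.
It corresponds to transitivity: \forall x \forall y \forall z (Rxy \wedge Ryz \to Rxz).

Transitivity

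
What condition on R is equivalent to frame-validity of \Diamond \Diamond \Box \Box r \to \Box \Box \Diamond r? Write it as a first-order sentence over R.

\forall x \forall y \forall z ((x R^2 y \wedge x R^2 z) \to \exists w (y R^2 w \wedge zRw))

This is a Sahlqvist (Geach-type) schema ◇^2□^2r → □^2◇^1r.
Minimal-valuation argument: fix x; take any y with xR^2y and any z with xR^2z. Set V(r) to the set of worlds R-reachable from y in exactly 2 steps. Then □^2r holds at y, so the antecedent holds at x; validity forces ◇^1r at z, giving a w with zR^1w and yR^2w.
First-order correspondent: \forall x \forall y \forall z ((x R^2 y \wedge x R^2 z) \to \exists w (y R^2 w \wedge zRw)).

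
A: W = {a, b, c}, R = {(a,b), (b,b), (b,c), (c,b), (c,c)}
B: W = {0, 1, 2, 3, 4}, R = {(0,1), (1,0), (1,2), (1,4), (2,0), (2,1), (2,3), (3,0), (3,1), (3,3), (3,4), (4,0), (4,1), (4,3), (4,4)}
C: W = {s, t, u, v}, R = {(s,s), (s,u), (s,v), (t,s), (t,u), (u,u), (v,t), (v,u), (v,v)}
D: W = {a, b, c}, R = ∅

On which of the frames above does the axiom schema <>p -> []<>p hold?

This is the axiom for the Euclidean property; its first-order frame correspondent is forall x forall y forall z (Rxy & Rxz -> Ryz).
A: satisfies the condition.
B: fails — R01 and R01 but not R11.
C: fails — Rsv and Rss but not Rvs.
D: satisfies the condition.
Valid on: A, D.

A, D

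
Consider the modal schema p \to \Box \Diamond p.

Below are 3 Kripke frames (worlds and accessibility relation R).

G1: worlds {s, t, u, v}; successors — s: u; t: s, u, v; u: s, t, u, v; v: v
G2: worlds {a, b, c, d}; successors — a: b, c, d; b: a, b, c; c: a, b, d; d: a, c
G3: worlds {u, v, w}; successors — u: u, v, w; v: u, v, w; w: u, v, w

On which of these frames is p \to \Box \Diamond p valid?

This is the axiom for symmetry; its first-order frame correspondent is \forall x \forall y (Rxy \to Ryx).
G1: fails — Ruv but not Rvu.
G2: holds.
G3: holds.

G2, G3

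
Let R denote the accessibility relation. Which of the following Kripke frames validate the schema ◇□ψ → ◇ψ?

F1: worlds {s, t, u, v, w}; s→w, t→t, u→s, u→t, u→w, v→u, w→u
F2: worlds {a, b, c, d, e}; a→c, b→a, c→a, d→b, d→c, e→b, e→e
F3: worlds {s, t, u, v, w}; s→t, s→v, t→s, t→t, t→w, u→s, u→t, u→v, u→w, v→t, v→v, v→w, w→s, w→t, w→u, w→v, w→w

Frame correspondent (Sahlqvist): ∀x ∀y (xRy → ∃w (yRw ∧ xRw)) — i.e. a generalized confluence (Geach) condition.
F1: fails — sRw but no w* with wRw* and sRw*.
F2: fails — aRc but no w with cRw and aRw.
F3: satisfies the condition.

F3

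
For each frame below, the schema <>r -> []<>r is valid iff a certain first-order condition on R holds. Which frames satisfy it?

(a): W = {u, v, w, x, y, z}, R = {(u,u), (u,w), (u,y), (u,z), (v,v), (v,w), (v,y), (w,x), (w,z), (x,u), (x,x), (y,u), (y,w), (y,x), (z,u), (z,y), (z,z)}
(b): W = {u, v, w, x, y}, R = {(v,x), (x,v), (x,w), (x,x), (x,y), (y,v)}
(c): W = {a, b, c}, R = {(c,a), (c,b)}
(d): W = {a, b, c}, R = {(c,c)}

(d)

Frame correspondent (Sahlqvist): forall x forall y forall z (Rxy & Rxz -> Ryz) — i.e. the Euclidean property.
(a): fails — Ruz and Ruw but not Rzw.
(b): fails — Rxw and Rxw but not Rww.
(c): fails — Rca and Rca but not Raa.
(d): condition met.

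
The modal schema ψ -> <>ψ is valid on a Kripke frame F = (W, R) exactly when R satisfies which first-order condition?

Reflexivity

Equivalently (dual form): □ψ → ψ.
Suppose □ψ→ψ is valid. At any x set V(ψ)={w : Rxw}. Then □ψ holds at x, so ψ holds at x, i.e. Rxx.
Conversely, any frame satisfying forall x Rxx validates the schema.
Frame condition: forall x Rxx.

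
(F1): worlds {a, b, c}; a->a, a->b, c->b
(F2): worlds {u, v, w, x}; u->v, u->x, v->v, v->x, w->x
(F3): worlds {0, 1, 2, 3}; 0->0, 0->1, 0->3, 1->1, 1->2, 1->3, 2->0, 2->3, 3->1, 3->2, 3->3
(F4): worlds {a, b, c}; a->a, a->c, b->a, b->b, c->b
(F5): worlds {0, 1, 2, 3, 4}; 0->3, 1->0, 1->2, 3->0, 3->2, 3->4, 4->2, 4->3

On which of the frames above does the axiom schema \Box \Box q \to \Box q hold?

The schema corresponds to density: \forall x \forall y (Rxy \to \exists z (Rxz \wedge Rzy)).
(F1): fails — Rcb but no z with Rcz and Rzb.
(F2): fails — Rwx but no z with Rwz and Rzx.
(F3): holds.
(F4): holds.
(F5): fails — R10 but no z with R1z and Rz0.
Valid on: (F3), (F4).

(F3), (F4)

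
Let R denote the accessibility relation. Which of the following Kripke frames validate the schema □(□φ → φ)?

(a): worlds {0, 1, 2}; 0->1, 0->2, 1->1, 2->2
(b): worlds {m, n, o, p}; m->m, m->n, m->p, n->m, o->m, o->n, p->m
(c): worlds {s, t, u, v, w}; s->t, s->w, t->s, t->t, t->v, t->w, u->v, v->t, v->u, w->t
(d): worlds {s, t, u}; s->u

(a)

The schema corresponds to shift-reflexivity: ∀x ∀y (Rxy → Ryy).
(a): condition met.
(b): fails — Ron but not Rnn.
(c): fails — Ruv but not Rvv.
(d): fails — Rsu but not Ruu.
Valid on: (a).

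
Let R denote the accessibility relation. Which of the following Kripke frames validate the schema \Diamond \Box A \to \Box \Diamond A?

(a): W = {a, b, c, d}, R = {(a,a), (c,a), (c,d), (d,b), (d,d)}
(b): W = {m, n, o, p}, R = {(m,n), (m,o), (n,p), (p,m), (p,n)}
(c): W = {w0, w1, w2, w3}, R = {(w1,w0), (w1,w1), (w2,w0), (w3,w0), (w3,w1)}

Frame correspondent (Sahlqvist): \forall x \forall y \forall z (Rxy \wedge Rxz \to \exists w (Ryw \wedge Rzw)) — i.e. convergence.
(a): fails — Rcd and Rca but d and a have no common successor.
(b): fails — Rmo and Rmo but o and o have no common successor.
(c): fails — Rw1w1 and Rw1w0 but w1 and w0 have no common successor.

none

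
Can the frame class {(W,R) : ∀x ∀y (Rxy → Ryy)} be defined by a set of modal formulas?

The condition is shift-reflexivity. A defining modal formula is □(□p → p).
Suppose □(□p→p) is valid. Take Rxy and set V(p)={w : Ryw}. Then at y, □p holds; since □(□p→p) at x, □p→p at y, so p at y, i.e. Ryy.

Definable; □(□p → p) defines it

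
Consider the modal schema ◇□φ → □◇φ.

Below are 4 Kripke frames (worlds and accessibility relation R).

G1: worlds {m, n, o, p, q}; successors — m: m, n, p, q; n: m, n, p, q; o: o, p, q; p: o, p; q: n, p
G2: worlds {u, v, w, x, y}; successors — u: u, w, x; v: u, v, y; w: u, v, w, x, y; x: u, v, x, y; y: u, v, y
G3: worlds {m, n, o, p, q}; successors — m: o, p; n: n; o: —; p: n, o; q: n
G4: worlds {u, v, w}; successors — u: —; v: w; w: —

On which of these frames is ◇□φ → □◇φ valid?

G1, G2

Frame correspondent (Sahlqvist): ∀x ∀y ∀z (Rxy ∧ Rxz → ∃w (Ryw ∧ Rzw)) — i.e. convergence.
G1: satisfies the condition.
G2: satisfies the condition.
G3: fails — Rmo and Rmo but o and o have no common successor.
G4: fails — Rvw and Rvw but w and w have no common successor.
Valid on: G1, G2.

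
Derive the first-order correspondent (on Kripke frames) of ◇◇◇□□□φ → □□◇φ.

∀x ∀y ∀z ((xR³y ∧ xR²z) → ∃w (yR³w ∧ zRw))

This is a Sahlqvist (Geach-type) schema ◇^3□^3φ → □^2◇^1φ.
Minimal-valuation argument: fix x; take any y with xR^3y and any z with xR^2z. Set V(φ) to the set of worlds R-reachable from y in exactly 3 steps. Then □^3φ holds at y, so the antecedent holds at x; validity forces ◇^1φ at z, giving a w with zR^1w and yR^3w.
First-order correspondent: ∀x ∀y ∀z ((xR³y ∧ xR²z) → ∃w (yR³w ∧ zRw)).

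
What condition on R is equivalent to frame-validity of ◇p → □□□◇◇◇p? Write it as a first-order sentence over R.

∀x ∀y ∀z ((xRy ∧ xR³z) → ∃w (y = w ∧ zR³w))

This is a Sahlqvist (Geach-type) schema ◇^1□^0p → □^3◇^3p.
First-order correspondent: ∀x ∀y ∀z ((xRy ∧ xR³z) → ∃w (y = w ∧ zR³w)).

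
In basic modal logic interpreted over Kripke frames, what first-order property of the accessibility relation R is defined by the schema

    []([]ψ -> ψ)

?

Suppose □(□ψ→ψ) is valid. Take Rxy and set V(ψ)={w : Ryw}. Then at y, □ψ holds; since □(□ψ→ψ) at x, □ψ→ψ at y, so ψ at y, i.e. Ryy.

shift-reflexivity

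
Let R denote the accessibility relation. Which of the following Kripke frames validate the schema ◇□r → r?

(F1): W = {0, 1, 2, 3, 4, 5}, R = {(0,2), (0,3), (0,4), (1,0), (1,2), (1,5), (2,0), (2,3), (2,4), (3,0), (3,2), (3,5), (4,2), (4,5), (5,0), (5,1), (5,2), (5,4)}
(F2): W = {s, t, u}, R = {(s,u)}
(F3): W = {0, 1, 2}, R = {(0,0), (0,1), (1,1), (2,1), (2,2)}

This is the axiom for symmetry; its first-order frame correspondent is ∀x ∀y (Rxy → Ryx).
(F1): fails — R10 but not R01.
(F2): fails — Rsu but not Rus.
(F3): fails — R01 but not R10.

none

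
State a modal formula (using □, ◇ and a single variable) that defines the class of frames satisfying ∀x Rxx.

This is reflexivity; the standard corresponding axiom is T: □r → r.
Suppose □r→r is valid. At any x set V(r)={w : Rxw}. Then □r holds at x, so r holds at x, i.e. Rxx.

□r → r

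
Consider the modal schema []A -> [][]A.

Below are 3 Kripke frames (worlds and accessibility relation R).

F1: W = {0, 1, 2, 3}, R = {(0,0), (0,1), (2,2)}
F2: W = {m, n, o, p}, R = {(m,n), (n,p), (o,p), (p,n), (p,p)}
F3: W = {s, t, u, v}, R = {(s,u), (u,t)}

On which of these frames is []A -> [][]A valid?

The schema corresponds to transitivity: forall x forall y forall z (Rxy & Ryz -> Rxz).
F1: ✓.
F2: fails — Rop and Rpn but not Ron.
F3: fails — Rsu and Rut but not Rst.

F1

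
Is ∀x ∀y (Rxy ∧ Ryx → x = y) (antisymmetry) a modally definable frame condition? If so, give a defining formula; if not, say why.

No

Any modally definable frame class is closed under surjective bounded morphisms.
The 6-cycle (worlds s,t,u,v,w,x with s→t→u→v→w→x→s) is antisymmetric. Sending even-indexed worlds to • and odd-indexed worlds to ∘ is a surjective bounded morphism onto the two-world frame with •↔∘, which is not antisymmetric.
Hence antisymmetry is not modally definable.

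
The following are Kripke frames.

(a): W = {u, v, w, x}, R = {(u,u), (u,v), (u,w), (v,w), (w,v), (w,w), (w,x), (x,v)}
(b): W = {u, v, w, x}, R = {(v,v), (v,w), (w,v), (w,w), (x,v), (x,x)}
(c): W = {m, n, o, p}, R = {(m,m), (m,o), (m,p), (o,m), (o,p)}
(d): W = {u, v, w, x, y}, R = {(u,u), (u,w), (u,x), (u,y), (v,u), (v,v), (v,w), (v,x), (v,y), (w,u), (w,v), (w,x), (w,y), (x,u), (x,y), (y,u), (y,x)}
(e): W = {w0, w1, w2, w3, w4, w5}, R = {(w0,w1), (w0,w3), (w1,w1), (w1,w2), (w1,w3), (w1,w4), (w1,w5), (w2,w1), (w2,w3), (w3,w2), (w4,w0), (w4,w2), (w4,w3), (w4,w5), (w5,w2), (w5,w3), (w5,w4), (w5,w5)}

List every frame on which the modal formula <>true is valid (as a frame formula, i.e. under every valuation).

(a), (d), (e)

The schema corresponds to seriality: forall x exists y Rxy.
(a): satisfies the condition.
(b): fails — world u has no successor.
(c): fails — world n has no successor.
(d): satisfies the condition.
(e): satisfies the condition.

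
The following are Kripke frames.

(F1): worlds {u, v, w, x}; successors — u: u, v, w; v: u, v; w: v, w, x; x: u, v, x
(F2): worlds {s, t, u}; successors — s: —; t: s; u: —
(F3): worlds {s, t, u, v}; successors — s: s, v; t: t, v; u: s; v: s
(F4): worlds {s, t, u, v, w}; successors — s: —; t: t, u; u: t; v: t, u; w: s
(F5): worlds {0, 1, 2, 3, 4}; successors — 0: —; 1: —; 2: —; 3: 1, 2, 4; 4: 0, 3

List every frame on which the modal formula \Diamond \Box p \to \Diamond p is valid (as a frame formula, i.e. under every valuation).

(F1)

The schema corresponds to a generalized confluence (Geach) condition: \forall x \forall y (xRy \to \exists w (yRw \wedge xRw)).
(F1): holds.
(F2): fails — tRs but no w with sRw and tRw.
(F3): fails — tRv but no w with vRw and tRw.
(F4): fails — wRs but no w* with sRw* and wRw*.
(F5): fails — 3R1 but no w with 1Rw and 3Rw.
Valid on: (F1).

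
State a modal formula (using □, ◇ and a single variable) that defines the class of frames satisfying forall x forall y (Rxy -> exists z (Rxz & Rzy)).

□□r → □r

This is density; the standard corresponding axiom is C4: □□r → □r.
Suppose □□r→□r is valid. Take Rxy and set V(r)={w : xR²w}. Then □□r at x, so □r at x, so r at y, i.e. ∃z(Rxz∧Rzy).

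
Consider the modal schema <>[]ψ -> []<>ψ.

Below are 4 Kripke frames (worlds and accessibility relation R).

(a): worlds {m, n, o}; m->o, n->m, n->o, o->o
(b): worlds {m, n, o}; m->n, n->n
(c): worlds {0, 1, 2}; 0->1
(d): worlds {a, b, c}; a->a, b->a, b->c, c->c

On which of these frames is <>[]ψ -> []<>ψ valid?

(a), (b)

This is the axiom for convergence; its first-order frame correspondent is forall x forall y forall z (Rxy & Rxz -> exists w (Ryw & Rzw)).
(a): satisfies the condition.
(b): satisfies the condition.
(c): fails — R01 and R01 but 1 and 1 have no common successor.
(d): fails — Rba and Rbc but a and c have no common successor.
Valid on: (a), (b).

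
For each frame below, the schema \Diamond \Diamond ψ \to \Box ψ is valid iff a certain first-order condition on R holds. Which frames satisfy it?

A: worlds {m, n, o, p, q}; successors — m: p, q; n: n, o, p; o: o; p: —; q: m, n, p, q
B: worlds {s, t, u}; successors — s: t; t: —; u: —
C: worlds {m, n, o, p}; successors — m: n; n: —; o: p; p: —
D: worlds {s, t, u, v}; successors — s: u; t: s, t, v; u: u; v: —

This is the axiom for a generalized confluence (Geach) condition; its first-order frame correspondent is \forall x \forall y \forall z ((x R^2 y \wedge xRz) \to \exists w (y = w \wedge z = w)).
A: fails — mR²m, mRp but m ≠ p.
B: holds.
C: holds.
D: fails — tR²s, tRt but s ≠ t.
Valid on: B, C.

B, C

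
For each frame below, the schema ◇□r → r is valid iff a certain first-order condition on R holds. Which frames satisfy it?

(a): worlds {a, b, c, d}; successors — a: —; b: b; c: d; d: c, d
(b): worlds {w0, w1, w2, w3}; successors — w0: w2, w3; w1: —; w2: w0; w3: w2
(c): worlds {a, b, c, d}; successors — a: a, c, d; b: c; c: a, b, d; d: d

(a)

The schema corresponds to symmetry: ∀x ∀y (Rxy → Ryx).
(a): holds.
(b): fails — Rw3w2 but not Rw2w3.
(c): fails — Rcd but not Rdc.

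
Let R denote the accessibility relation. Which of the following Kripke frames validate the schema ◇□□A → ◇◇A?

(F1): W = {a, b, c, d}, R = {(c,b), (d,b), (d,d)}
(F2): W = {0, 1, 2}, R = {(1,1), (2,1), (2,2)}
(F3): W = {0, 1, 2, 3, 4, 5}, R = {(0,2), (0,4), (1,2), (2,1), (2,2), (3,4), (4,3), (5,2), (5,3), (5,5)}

The schema corresponds to a generalized confluence (Geach) condition: ∀x ∀y (xRy → ∃w (yR²w ∧ xR²w)).
(F1): fails — cRb but no w with bR²w and cR²w.
(F2): condition met.
(F3): fails — 0R4 but no w with 4R²w and 0R²w.

(F2)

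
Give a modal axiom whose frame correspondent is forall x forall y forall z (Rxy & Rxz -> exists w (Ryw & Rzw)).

This is convergence; the standard corresponding axiom is .2: ◇□p → □◇p.

◇□p → □◇p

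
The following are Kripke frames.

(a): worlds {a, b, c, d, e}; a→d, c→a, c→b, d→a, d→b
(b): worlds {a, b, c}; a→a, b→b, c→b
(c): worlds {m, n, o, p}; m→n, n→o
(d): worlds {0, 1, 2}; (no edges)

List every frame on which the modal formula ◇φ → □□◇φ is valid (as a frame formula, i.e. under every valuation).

(b), (d)

The schema corresponds to a generalized confluence (Geach) condition: ∀x ∀y ∀z ((xRy ∧ xR²z) → ∃w (y = w ∧ zRw)).
(a): fails — aRd, aR²b but no w with d=w and bRw.
(b): satisfies the condition.
(c): fails — mRn, mR²o but no w with n=w and oRw.
(d): satisfies the condition.
Valid on: (b), (d).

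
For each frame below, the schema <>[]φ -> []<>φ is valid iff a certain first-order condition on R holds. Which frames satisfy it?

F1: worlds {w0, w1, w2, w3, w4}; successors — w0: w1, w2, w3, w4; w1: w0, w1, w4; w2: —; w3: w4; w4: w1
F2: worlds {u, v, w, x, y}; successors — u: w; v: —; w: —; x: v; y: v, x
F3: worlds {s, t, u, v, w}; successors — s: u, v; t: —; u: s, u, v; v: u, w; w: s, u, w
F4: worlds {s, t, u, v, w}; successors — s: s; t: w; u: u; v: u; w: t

The schema corresponds to convergence: forall x forall y forall z (Rxy & Rxz -> exists w (Ryw & Rzw)).
F1: fails — Rw0w4 and Rw0w2 but w4 and w2 have no common successor.
F2: fails — Ruw and Ruw but w and w have no common successor.
F3: ✓.
F4: ✓.

F3, F4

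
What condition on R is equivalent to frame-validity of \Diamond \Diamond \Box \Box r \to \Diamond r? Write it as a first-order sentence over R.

This is a Sahlqvist (Geach-type) schema ◇^2□^2r → □^0◇^1r.
First-order correspondent: \forall x \forall y (x R^2 y \to \exists w (y R^2 w \wedge xRw)).

\forall x \forall y (x R^2 y \to \exists w (y R^2 w \wedge xRw))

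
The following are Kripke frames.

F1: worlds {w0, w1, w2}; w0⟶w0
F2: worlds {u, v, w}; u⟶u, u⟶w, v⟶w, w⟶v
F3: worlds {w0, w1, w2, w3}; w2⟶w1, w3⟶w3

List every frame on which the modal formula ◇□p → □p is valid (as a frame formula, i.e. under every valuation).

F1

The schema corresponds to the Euclidean property: ∀x ∀y ∀z (Rxy ∧ Rxz → Ryz).
F1: condition met.
F2: fails — Ruw and Ruw but not Rww.
F3: fails — Rw2w1 and Rw2w1 but not Rw1w1.
Valid on: F1.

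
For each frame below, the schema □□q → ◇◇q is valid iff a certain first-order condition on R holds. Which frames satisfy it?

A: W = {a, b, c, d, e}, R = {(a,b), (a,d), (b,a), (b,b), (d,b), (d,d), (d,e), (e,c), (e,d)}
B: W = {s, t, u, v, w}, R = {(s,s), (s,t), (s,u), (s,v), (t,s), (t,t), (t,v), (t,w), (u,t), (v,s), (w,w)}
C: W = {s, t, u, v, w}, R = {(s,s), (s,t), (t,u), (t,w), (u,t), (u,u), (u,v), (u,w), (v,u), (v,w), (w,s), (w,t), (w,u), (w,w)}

The schema corresponds to a generalized confluence (Geach) condition: ∀x ∃w (xR²w ∧ xR²w).
A: fails — at c but no w with cR²w and cR²w.
B: ✓.
C: ✓.

B, C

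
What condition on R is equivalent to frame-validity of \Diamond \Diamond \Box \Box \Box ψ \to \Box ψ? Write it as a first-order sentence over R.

This is a Sahlqvist (Geach-type) schema ◇^2□^3ψ → □^1◇^0ψ.
First-order correspondent: \forall x \forall y \forall z ((x R^2 y \wedge xRz) \to \exists w (y R^3 w \wedge z = w)).

\forall x \forall y \forall z ((x R^2 y \wedge xRz) \to \exists w (y R^3 w \wedge z = w))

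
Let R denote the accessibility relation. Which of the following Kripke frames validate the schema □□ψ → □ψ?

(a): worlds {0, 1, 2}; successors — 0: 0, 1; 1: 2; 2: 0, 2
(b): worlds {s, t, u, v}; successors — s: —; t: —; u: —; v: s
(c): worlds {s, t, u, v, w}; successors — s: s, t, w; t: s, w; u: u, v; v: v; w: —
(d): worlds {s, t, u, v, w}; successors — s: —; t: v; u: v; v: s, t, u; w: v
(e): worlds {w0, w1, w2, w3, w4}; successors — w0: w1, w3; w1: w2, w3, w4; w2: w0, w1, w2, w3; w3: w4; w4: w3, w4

(a), (c)

Frame correspondent (Sahlqvist): ∀x ∀y (Rxy → ∃z (Rxz ∧ Rzy)) — i.e. density.
(a): satisfies the condition.
(b): fails — Rvs but no z with Rvz and Rzs.
(c): satisfies the condition.
(d): fails — Ruv but no z with Ruz and Rzv.
(e): fails — Rw0w1 but no z with Rw0z and Rzw1.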